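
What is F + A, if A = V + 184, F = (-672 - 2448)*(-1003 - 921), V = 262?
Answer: 6003326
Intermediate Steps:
F = 6002880 (F = -3120*(-1924) = 6002880)
A = 446 (A = 262 + 184 = 446)
F + A = 6002880 + 446 = 6003326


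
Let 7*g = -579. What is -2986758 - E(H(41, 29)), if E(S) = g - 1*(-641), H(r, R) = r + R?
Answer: -20911214/7 ≈ -2.9873e+6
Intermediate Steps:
g = -579/7 (g = (⅐)*(-579) = -579/7 ≈ -82.714)
H(r, R) = R + r
E(S) = 3908/7 (E(S) = -579/7 - 1*(-641) = -579/7 + 641 = 3908/7)
-2986758 - E(H(41, 29)) = -2986758 - 1*3908/7 = -2986758 - 3908/7 = -20911214/7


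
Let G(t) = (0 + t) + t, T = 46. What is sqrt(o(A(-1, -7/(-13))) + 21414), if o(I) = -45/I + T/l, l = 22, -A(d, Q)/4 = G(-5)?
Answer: sqrt(41459374)/44 ≈ 146.34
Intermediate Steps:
G(t) = 2*t (G(t) = t + t = 2*t)
A(d, Q) = 40 (A(d, Q) = -8*(-5) = -4*(-10) = 40)
o(I) = 23/11 - 45/I (o(I) = -45/I + 46/22 = -45/I + 46*(1/22) = -45/I + 23/11 = 23/11 - 45/I)
sqrt(o(A(-1, -7/(-13))) + 21414) = sqrt((23/11 - 45/40) + 21414) = sqrt((23/11 - 45*1/40) + 21414) = sqrt((23/11 - 9/8) + 21414) = sqrt(85/88 + 21414) = sqrt(1884517/88) = sqrt(41459374)/44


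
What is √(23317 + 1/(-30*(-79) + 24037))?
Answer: 314*√164911715/26407 ≈ 152.70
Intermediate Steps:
√(23317 + 1/(-30*(-79) + 24037)) = √(23317 + 1/(2370 + 24037)) = √(23317 + 1/26407) = √(615732020/26407) = 314*√164911715/26407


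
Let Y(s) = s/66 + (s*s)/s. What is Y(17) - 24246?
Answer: -1599097/66 ≈ -24229.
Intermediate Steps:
Y(s) = 67*s/66 (Y(s) = s*(1/66) + s**2/s = s/66 + s = 67*s/66)
Y(17) - 24246 = (67/66)*17 - 24246 = 1139/66 - 24246 = -1599097/66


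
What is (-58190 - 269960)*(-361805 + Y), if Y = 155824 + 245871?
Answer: -13089903500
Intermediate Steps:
Y = 401695
(-58190 - 269960)*(-361805 + Y) = (-58190 - 269960)*(-361805 + 401695) = -328150*39890 = -13089903500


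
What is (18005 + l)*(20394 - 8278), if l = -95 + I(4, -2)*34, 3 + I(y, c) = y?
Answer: 217409504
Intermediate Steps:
I(y, c) = -3 + y
l = -61 (l = -95 + (-3 + 4)*34 = -95 + 1*34 = -95 + 34 = -61)
(18005 + l)*(20394 - 8278) = (18005 - 61)*(20394 - 8278) = 17944*12116 = 217409504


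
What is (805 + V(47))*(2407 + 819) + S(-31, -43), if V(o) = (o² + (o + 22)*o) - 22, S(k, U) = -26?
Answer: 20114084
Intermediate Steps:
V(o) = -22 + o² + o*(22 + o) (V(o) = (o² + (22 + o)*o) - 22 = (o² + o*(22 + o)) - 22 = -22 + o² + o*(22 + o))
(805 + V(47))*(2407 + 819) + S(-31, -43) = (805 + (-22 + 2*47² + 22*47))*(2407 + 819) - 26 = (805 + (-22 + 2*2209 + 1034))*3226 - 26 = (805 + (-22 + 4418 + 1034))*3226 - 26 = (805 + 5430)*3226 - 26 = 6235*3226 - 26 = 20114110 - 26 = 20114084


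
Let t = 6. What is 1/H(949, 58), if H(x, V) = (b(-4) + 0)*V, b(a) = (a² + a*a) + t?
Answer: 1/2204 ≈ 0.00045372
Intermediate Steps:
b(a) = 6 + 2*a² (b(a) = (a² + a*a) + 6 = (a² + a²) + 6 = 2*a² + 6 = 6 + 2*a²)
H(x, V) = 38*V (H(x, V) = ((6 + 2*(-4)²) + 0)*V = ((6 + 2*16) + 0)*V = ((6 + 32) + 0)*V = (38 + 0)*V = 38*V)
1/H(949, 58) = 1/(38*58) = 1/2204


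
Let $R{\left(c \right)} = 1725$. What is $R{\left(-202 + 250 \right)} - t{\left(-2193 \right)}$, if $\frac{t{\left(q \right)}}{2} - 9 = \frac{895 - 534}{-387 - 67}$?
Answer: $\frac{387850}{227} \approx 1708.6$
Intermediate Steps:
$t{\left(q \right)} = \frac{3725}{227}$ ($t{\left(q \right)} = 18 + 2 \frac{895 - 534}{-387 - 67} = 18 + 2 \frac{361}{-454} = 18 + 2 \cdot 361 \left(- \frac{1}{454}\right) = 18 + 2 \left(- \frac{361}{454}\right) = 18 - \frac{361}{227} = \frac{3725}{227}$)
$R{\left(-202 + 250 \right)} - t{\left(-2193 \right)} = 1725 - \frac{3725}{227} = \frac{387850}{227}$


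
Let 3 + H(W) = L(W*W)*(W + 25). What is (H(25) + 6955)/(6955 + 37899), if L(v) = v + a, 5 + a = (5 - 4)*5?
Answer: 19101/22427 ≈ 0.85170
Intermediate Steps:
a = 0 (a = -5 + (5 - 4)*5 = -5 + 1*5 = -5 + 5 = 0)
L(v) = v (L(v) = v + 0 = v)
H(W) = -3 + W²*(25 + W) (H(W) = -3 + (W*W)*(W + 25) = -3 + W²*(25 + W))
(H(25) + 6955)/(6955 + 37899) = ((-3 + 25³ + 25*25²) + 6955)/(6955 + 37899) = ((-3 + 15625 + 25*625) + 6955)/44854 = ((-3 + 15625 + 15625) + 6955)*(1/44854) = (31247 + 6955)*(1/44854) = 38202*(1/44854) = 19101/22427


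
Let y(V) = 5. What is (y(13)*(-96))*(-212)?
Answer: 101760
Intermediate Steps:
(y(13)*(-96))*(-212) = (5*(-96))*(-212) = -480*(-212) = 101760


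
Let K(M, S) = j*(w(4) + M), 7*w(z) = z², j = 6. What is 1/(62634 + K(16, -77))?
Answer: 7/439206 ≈ 1.5938e-5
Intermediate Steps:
w(z) = z²/7
K(M, S) = 96/7 + 6*M (K(M, S) = 6*((⅐)*4² + M) = 6*((⅐)*16 + M) = 6*(16/7 + M) = 96/7 + 6*M)
1/(62634 + K(16, -77)) = 1/(62634 + (96/7 + 6*16)) = 1/(62634 + (96/7 + 96)) = 1/(62634 + 768/7) = 1/(439206/7) = 7/439206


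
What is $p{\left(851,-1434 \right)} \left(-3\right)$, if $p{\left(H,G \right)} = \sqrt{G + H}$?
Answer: $- 3 i \sqrt{583} \approx - 72.436 i$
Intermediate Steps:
$p{\left(851,-1434 \right)} \left(-3\right) = \sqrt{-1434 + 851} \left(-3\right) = \sqrt{-583} \left(-3\right) = i \sqrt{583} \left(-3\right) = - 3 i \sqrt{583}$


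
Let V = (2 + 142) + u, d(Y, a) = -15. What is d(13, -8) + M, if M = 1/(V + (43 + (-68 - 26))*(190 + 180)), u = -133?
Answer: -282886/18859 ≈ -15.000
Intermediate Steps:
V = 11 (V = (2 + 142) - 133 = 144 - 133 = 11)
M = -1/18859 (M = 1/(11 + (43 + (-68 - 26))*(190 + 180)) = 1/(11 + (43 - 94)*370) = 1/(11 - 51*370) = 1/(11 - 18870) = 1/(-18859) = -1/18859 ≈ -5.3025e-5)
d(13, -8) + M = -15 - 1/18859 = -282886/18859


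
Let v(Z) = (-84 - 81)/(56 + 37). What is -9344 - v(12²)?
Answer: -289609/31 ≈ -9342.2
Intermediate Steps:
v(Z) = -55/31 (v(Z) = -165/93 = -165*1/93 = -55/31)
-9344 - v(12²) = -9344 - 1*(-55/31) = -9344 + 55/31 = -289609/31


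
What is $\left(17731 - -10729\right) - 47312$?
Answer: $-18852$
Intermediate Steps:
$\left(17731 - -10729\right) - 47312 = \left(17731 + 10729\right) - 47312 = 28460 - 47312 = -18852$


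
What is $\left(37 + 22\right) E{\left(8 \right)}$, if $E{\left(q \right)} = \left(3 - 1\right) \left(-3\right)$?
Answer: $-354$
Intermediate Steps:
$E{\left(q \right)} = -6$ ($E{\left(q \right)} = \left(3 - 1\right) \left(-3\right) = 2 \left(-3\right) = -6$)
$\left(37 + 22\right) E{\left(8 \right)} = \left(37 + 22\right) \left(-6\right) = 59 \left(-6\right) = -354$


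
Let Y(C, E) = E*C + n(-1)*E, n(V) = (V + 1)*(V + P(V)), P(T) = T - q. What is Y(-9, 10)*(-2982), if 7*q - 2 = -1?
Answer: 268380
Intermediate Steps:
q = ⅐ (q = 2/7 + (⅐)*(-1) = 2/7 - ⅐ = ⅐ ≈ 0.14286)
P(T) = -⅐ + T (P(T) = T - 1*⅐ = T - ⅐ = -⅐ + T)
n(V) = (1 + V)*(-⅐ + 2*V) (n(V) = (V + 1)*(V + (-⅐ + V)) = (1 + V)*(-⅐ + 2*V))
Y(C, E) = C*E (Y(C, E) = E*C + (-⅐ + 2*(-1)² + (13/7)*(-1))*E = C*E + (-⅐ + 2*1 - 13/7)*E = C*E + (-⅐ + 2 - 13/7)*E = C*E + 0*E = C*E + 0 = C*E)
Y(-9, 10)*(-2982) = -9*10*(-2982) = -90*(-2982) = 268380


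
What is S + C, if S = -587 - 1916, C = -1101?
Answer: -3604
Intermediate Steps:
S = -2503
S + C = -2503 - 1101 = -3604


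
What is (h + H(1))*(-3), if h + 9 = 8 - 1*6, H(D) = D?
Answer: 18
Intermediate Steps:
h = -7 (h = -9 + (8 - 1*6) = -9 + (8 - 6) = -9 + 2 = -7)
(h + H(1))*(-3) = (-7 + 1)*(-3) = -6*(-3) = 18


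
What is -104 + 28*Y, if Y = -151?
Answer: -4332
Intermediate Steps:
-104 + 28*Y = -104 + 28*(-151) = -104 - 4228 = -4332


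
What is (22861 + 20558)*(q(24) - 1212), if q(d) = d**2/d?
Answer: -51581772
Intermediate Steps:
q(d) = d
(22861 + 20558)*(q(24) - 1212) = (22861 + 20558)*(24 - 1212) = 43419*(-1188) = -51581772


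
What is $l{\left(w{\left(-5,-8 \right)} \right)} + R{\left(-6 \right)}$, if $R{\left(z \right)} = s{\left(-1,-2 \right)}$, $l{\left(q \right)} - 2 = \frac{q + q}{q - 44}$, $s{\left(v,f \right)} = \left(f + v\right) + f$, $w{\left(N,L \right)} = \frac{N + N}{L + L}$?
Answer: $- \frac{1051}{347} \approx -3.0288$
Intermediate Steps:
$w{\left(N,L \right)} = \frac{N}{L}$ ($w{\left(N,L \right)} = \frac{2 N}{2 L} = 2 N \frac{1}{2 L} = \frac{N}{L}$)
$s{\left(v,f \right)} = v + 2 f$
$l{\left(q \right)} = 2 + \frac{2 q}{-44 + q}$ ($l{\left(q \right)} = 2 + \frac{q + q}{q - 44} = 2 + \frac{2 q}{-44 + q}$)
$R{\left(z \right)} = -5$ ($R{\left(z \right)} = -1 + 2 \left(-2\right) = -1 - 4 = -5$)
$l{\left(w{\left(-5,-8 \right)} \right)} + R{\left(-6 \right)} = \frac{4 \left(-22 - \frac{5}{-8}\right)}{-44 - \frac{5}{-8}} - 5 = \frac{4 \left(-22 - - \frac{5}{8}\right)}{-44 - - \frac{5}{8}} - 5 = \frac{4 \left(-22 + \frac{5}{8}\right)}{-44 + \frac{5}{8}} - 5 = 4 \frac{1}{- \frac{347}{8}} \left(- \frac{171}{8}\right) - 5 = 4 \left(- \frac{8}{347}\right) \left(- \frac{171}{8}\right) - 5 = \frac{684}{347} - 5 = - \frac{1051}{347}$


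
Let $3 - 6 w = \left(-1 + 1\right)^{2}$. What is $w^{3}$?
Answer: $\frac{1}{8} \approx 0.125$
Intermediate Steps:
$w = \frac{1}{2}$ ($w = \frac{1}{2} - \frac{\left(-1 + 1\right)^{2}}{6} = \frac{1}{2} - \frac{0^{2}}{6} = \frac{1}{2} - 0 = \frac{1}{2} + 0 = \frac{1}{2} \approx 0.5$)
$w^{3} = \left(\frac{1}{2}\right)^{3} = \frac{1}{8}$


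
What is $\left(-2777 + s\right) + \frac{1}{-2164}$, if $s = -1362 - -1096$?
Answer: $- \frac{6585053}{2164} \approx -3043.0$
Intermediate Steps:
$s = -266$ ($s = -1362 + 1096 = -266$)
$\left(-2777 + s\right) + \frac{1}{-2164} = \left(-2777 - 266\right) + \frac{1}{-2164} = -3043 - \frac{1}{2164} = - \frac{6585053}{2164}$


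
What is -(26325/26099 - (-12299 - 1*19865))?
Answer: -839474561/26099 ≈ -32165.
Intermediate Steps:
-(26325/26099 - (-12299 - 1*19865)) = -(26325*(1/26099) - (-12299 - 19865)) = -(26325/26099 - 1*(-32164)) = -(26325/26099 + 32164) = -1*839474561/26099 = -839474561/26099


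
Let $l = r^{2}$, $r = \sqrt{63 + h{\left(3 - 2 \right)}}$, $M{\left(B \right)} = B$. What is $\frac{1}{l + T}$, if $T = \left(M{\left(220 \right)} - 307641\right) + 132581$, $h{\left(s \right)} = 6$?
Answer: $- \frac{1}{174771} \approx -5.7218 \cdot 10^{-6}$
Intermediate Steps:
$T = -174840$ ($T = \left(220 - 307641\right) + 132581 = -307421 + 132581 = -174840$)
$r = \sqrt{69}$ ($r = \sqrt{63 + 6} = \sqrt{69} \approx 8.3066$)
$l = 69$ ($l = \left(\sqrt{69}\right)^{2} = 69$)
$\frac{1}{l + T} = \frac{1}{69 - 174840} = \frac{1}{-174771} = - \frac{1}{174771}$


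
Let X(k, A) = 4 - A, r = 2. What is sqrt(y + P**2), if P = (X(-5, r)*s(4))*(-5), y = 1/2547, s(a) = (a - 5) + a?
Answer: sqrt(648721183)/849 ≈ 30.000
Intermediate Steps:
s(a) = -5 + 2*a (s(a) = (-5 + a) + a = -5 + 2*a)
y = 1/2547 ≈ 0.00039262
P = -30 (P = ((4 - 1*2)*(-5 + 2*4))*(-5) = ((4 - 2)*(-5 + 8))*(-5) = (2*3)*(-5) = 6*(-5) = -30)
sqrt(y + P**2) = sqrt(1/2547 + (-30)**2) = sqrt(1/2547 + 900) = sqrt(2292301/2547) = sqrt(648721183)/849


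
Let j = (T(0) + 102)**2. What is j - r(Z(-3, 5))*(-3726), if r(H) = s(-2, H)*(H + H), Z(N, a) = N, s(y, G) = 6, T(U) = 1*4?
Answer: -122900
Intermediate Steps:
T(U) = 4
r(H) = 12*H (r(H) = 6*(H + H) = 6*(2*H) = 12*H)
j = 11236 (j = (4 + 102)**2 = 106**2 = 11236)
j - r(Z(-3, 5))*(-3726) = 11236 - 12*(-3)*(-3726) = 11236 - (-36)*(-3726) = 11236 - 1*134136 = 11236 - 134136 = -122900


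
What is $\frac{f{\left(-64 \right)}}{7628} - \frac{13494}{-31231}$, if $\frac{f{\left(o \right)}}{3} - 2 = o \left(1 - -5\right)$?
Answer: $\frac{33570753}{119115034} \approx 0.28183$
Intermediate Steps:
$f{\left(o \right)} = 6 + 18 o$ ($f{\left(o \right)} = 6 + 3 o \left(1 - -5\right) = 6 + 3 o \left(1 + 5\right) = 6 + 3 o 6 = 6 + 3 \cdot 6 o = 6 + 18 o$)
$\frac{f{\left(-64 \right)}}{7628} - \frac{13494}{-31231} = \frac{6 + 18 \left(-64\right)}{7628} - \frac{13494}{-31231} = \left(6 - 1152\right) \frac{1}{7628} - - \frac{13494}{31231} = \left(-1146\right) \frac{1}{7628} + \frac{13494}{31231} = - \frac{573}{3814} + \frac{13494}{31231} = \frac{33570753}{119115034}$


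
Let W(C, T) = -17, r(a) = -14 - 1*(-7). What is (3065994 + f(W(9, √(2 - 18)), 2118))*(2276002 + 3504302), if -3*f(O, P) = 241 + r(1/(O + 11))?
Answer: 17721926518464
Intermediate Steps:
r(a) = -7 (r(a) = -14 + 7 = -7)
f(O, P) = -78 (f(O, P) = -(241 - 7)/3 = -⅓*234 = -78)
(3065994 + f(W(9, √(2 - 18)), 2118))*(2276002 + 3504302) = (3065994 - 78)*(2276002 + 3504302) = 3065916*5780304 = 17721926518464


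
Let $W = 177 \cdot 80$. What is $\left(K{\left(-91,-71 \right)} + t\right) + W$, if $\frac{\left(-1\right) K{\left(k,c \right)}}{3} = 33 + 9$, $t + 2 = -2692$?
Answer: $11340$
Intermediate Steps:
$t = -2694$ ($t = -2 - 2692 = -2694$)
$K{\left(k,c \right)} = -126$ ($K{\left(k,c \right)} = - 3 \left(33 + 9\right) = \left(-3\right) 42 = -126$)
$W = 14160$
$\left(K{\left(-91,-71 \right)} + t\right) + W = \left(-126 - 2694\right) + 14160 = -2820 + 14160 = 11340$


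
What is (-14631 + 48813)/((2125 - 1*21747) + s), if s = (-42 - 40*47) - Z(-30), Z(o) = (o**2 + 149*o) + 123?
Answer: -34182/18097 ≈ -1.8888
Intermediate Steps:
Z(o) = 123 + o**2 + 149*o
s = 1525 (s = (-42 - 40*47) - (123 + (-30)**2 + 149*(-30)) = (-42 - 1880) - (123 + 900 - 4470) = -1922 - 1*(-3447) = -1922 + 3447 = 1525)
(-14631 + 48813)/((2125 - 1*21747) + s) = (-14631 + 48813)/((2125 - 1*21747) + 1525) = 34182/((2125 - 21747) + 1525) = 34182/(-19622 + 1525) = 34182/(-18097) = 34182*(-1/18097) = -34182/18097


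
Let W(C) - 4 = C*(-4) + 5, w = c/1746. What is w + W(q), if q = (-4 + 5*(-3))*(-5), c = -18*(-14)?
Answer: -35973/97 ≈ -370.86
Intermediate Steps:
c = 252
w = 14/97 (w = 252/1746 = 252*(1/1746) = 14/97 ≈ 0.14433)
q = 95 (q = (-4 - 15)*(-5) = -19*(-5) = 95)
W(C) = 9 - 4*C (W(C) = 4 + (C*(-4) + 5) = 4 + (-4*C + 5) = 4 + (5 - 4*C) = 9 - 4*C)
w + W(q) = 14/97 + (9 - 4*95) = 14/97 + (9 - 380) = 14/97 - 371 = -35973/97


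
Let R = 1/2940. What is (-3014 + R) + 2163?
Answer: -2501939/2940 ≈ -851.00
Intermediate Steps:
R = 1/2940 ≈ 0.00034014
(-3014 + R) + 2163 = (-3014 + 1/2940) + 2163 = -8861159/2940 + 2163 = -2501939/2940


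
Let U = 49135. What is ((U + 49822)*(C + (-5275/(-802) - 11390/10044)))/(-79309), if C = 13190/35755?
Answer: -4141375622978531/571058154272349 ≈ -7.2521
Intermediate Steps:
C = 2638/7151 (C = 13190*(1/35755) = 2638/7151 ≈ 0.36890)
((U + 49822)*(C + (-5275/(-802) - 11390/10044)))/(-79309) = ((49135 + 49822)*(2638/7151 + (-5275/(-802) - 11390/10044)))/(-79309) = (98957*(2638/7151 + (-5275*(-1/802) - 11390*1/10044)))*(-1/79309) = (98957*(2638/7151 + (5275/802 - 5695/5022)))*(-1/79309) = (98957*(2638/7151 + 5480915/1006911))*(-1/79309) = (98957*(41850254383/7200420561))*(-1/79309) = (4141375622978531/7200420561)*(-1/79309) = -4141375622978531/571058154272349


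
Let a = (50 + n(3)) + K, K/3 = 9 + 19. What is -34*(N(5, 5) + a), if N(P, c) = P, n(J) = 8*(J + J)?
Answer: -6358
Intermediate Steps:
K = 84 (K = 3*(9 + 19) = 3*28 = 84)
n(J) = 16*J (n(J) = 8*(2*J) = 16*J)
a = 182 (a = (50 + 16*3) + 84 = (50 + 48) + 84 = 98 + 84 = 182)
-34*(N(5, 5) + a) = -34*(5 + 182) = -34*187 = -6358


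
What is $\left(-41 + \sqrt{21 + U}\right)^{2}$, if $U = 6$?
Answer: $1708 - 246 \sqrt{3} \approx 1281.9$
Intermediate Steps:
$\left(-41 + \sqrt{21 + U}\right)^{2} = \left(-41 + \sqrt{21 + 6}\right)^{2} = \left(-41 + \sqrt{27}\right)^{2} = \left(-41 + 3 \sqrt{3}\right)^{2}$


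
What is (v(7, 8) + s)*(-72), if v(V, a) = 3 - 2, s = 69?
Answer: -5040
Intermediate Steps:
v(V, a) = 1
(v(7, 8) + s)*(-72) = (1 + 69)*(-72) = 70*(-72) = -5040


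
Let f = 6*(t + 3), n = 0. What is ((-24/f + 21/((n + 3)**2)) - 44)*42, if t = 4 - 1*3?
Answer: -1792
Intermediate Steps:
t = 1 (t = 4 - 3 = 1)
f = 24 (f = 6*(1 + 3) = 6*4 = 24)
((-24/f + 21/((n + 3)**2)) - 44)*42 = ((-24/24 + 21/((0 + 3)**2)) - 44)*42 = ((-24*1/24 + 21/(3**2)) - 44)*42 = ((-1 + 21/9) - 44)*42 = ((-1 + 21*(1/9)) - 44)*42 = ((-1 + 7/3) - 44)*42 = (4/3 - 44)*42 = -128/3*42 = -1792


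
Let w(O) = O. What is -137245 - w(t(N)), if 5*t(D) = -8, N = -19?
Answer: -686217/5 ≈ -1.3724e+5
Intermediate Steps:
t(D) = -8/5 (t(D) = (1/5)*(-8) = -8/5)
-137245 - w(t(N)) = -137245 - 1*(-8/5) = -137245 + 8/5 = -686217/5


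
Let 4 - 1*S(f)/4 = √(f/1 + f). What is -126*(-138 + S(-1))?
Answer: 15372 + 504*I*√2 ≈ 15372.0 + 712.76*I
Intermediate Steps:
S(f) = 16 - 4*√2*√f (S(f) = 16 - 4*√(f/1 + f) = 16 - 4*√(f*1 + f) = 16 - 4*√(f + f) = 16 - 4*√2*√f)
-126*(-138 + S(-1)) = -126*(-138 + (16 - 4*√2*√(-1))) = -126*(-138 + (16 - 4*√2*I)) = -126*(-138 + (16 - 4*I*√2)) = -126*(-122 - 4*I*√2) = 15372 + 504*I*√2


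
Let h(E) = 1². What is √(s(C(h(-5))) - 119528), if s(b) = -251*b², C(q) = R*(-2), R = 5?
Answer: 2*I*√36157 ≈ 380.3*I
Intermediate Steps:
h(E) = 1
C(q) = -10 (C(q) = 5*(-2) = -10)
√(s(C(h(-5))) - 119528) = √(-251*(-10)² - 119528) = √(-251*100 - 119528) = √(-25100 - 119528) = √(-144628) = 2*I*√36157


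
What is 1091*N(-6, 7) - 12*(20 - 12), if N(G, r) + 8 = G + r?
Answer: -7733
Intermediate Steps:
N(G, r) = -8 + G + r (N(G, r) = -8 + (G + r) = -8 + G + r)
1091*N(-6, 7) - 12*(20 - 12) = 1091*(-8 - 6 + 7) - 12*(20 - 12) = 1091*(-7) - 12*8 = -7637 - 96 = -7733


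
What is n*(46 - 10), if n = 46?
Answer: 1656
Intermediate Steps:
n*(46 - 10) = 46*(46 - 10) = 46*36 = 1656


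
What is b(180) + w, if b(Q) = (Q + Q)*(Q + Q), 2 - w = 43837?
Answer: 85765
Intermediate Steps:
w = -43835 (w = 2 - 1*43837 = 2 - 43837 = -43835)
b(Q) = 4*Q² (b(Q) = (2*Q)*(2*Q) = 4*Q²)
b(180) + w = 4*180² - 43835 = 4*32400 - 43835 = 129600 - 43835 = 85765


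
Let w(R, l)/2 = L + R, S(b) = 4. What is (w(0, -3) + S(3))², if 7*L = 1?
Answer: 900/49 ≈ 18.367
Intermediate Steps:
L = ⅐ (L = (⅐)*1 = ⅐ ≈ 0.14286)
w(R, l) = 2/7 + 2*R (w(R, l) = 2*(⅐ + R) = 2/7 + 2*R)
(w(0, -3) + S(3))² = ((2/7 + 2*0) + 4)² = ((2/7 + 0) + 4)² = (2/7 + 4)² = (30/7)² = 900/49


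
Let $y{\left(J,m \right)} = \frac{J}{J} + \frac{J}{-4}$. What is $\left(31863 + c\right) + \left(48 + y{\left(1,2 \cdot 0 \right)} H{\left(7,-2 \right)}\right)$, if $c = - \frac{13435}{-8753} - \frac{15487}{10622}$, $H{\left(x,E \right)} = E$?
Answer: $\frac{1483386340368}{46487183} \approx 31910.0$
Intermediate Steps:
$c = \frac{7148859}{92974366}$ ($c = \left(-13435\right) \left(- \frac{1}{8753}\right) - \frac{15487}{10622} = \frac{13435}{8753} - \frac{15487}{10622} = \frac{7148859}{92974366} \approx 0.076891$)
$y{\left(J,m \right)} = 1 - \frac{J}{4}$ ($y{\left(J,m \right)} = 1 + J \left(- \frac{1}{4}\right) = 1 - \frac{J}{4}$)
$\left(31863 + c\right) + \left(48 + y{\left(1,2 \cdot 0 \right)} H{\left(7,-2 \right)}\right) = \left(31863 + \frac{7148859}{92974366}\right) + \left(48 + \left(1 - \frac{1}{4}\right) \left(-2\right)\right) = \frac{2962449372717}{92974366} + \left(48 + \left(1 - \frac{1}{4}\right) \left(-2\right)\right) = \frac{2962449372717}{92974366} + \left(48 + \frac{3}{4} \left(-2\right)\right) = \frac{2962449372717}{92974366} + \left(48 - \frac{3}{2}\right) = \frac{2962449372717}{92974366} + \frac{93}{2} = \frac{1483386340368}{46487183}$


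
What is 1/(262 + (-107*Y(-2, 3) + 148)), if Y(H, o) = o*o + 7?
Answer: -1/1302 ≈ -0.00076805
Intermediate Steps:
Y(H, o) = 7 + o**2 (Y(H, o) = o**2 + 7 = 7 + o**2)
1/(262 + (-107*Y(-2, 3) + 148)) = 1/(262 + (-107*(7 + 3**2) + 148)) = 1/(262 + (-107*(7 + 9) + 148)) = 1/(262 + (-107*16 + 148)) = 1/(262 + (-1712 + 148)) = 1/(262 - 1564) = 1/(-1302) = -1/1302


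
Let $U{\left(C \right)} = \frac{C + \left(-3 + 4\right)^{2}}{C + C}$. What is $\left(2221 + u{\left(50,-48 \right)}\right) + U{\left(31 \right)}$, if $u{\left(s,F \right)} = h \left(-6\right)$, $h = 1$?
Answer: $\frac{68681}{31} \approx 2215.5$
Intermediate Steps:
$u{\left(s,F \right)} = -6$ ($u{\left(s,F \right)} = 1 \left(-6\right) = -6$)
$U{\left(C \right)} = \frac{1 + C}{2 C}$ ($U{\left(C \right)} = \frac{C + 1^{2}}{2 C} = \left(C + 1\right) \frac{1}{2 C} = \left(1 + C\right) \frac{1}{2 C} = \frac{1 + C}{2 C}$)
$\left(2221 + u{\left(50,-48 \right)}\right) + U{\left(31 \right)} = \left(2221 - 6\right) + \frac{1 + 31}{2 \cdot 31} = 2215 + \frac{1}{2} \cdot \frac{1}{31} \cdot 32 = 2215 + \frac{16}{31} = \frac{68681}{31}$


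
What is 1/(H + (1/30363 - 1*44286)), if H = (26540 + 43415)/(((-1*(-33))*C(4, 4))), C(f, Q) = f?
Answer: -1335972/58456841393 ≈ -2.2854e-5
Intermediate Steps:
H = 69955/132 (H = (26540 + 43415)/((-1*(-33)*4)) = 69955/((33*4)) = 69955/132 ≈ 529.96)
1/(H + (1/30363 - 1*44286)) = 1/(69955/132 + (1/30363 - 1*44286)) = 1/(69955/132 + (1/30363 - 44286)) = 1/(69955/132 - 1344655817/30363) = 1/(-58456841393/1335972) = -1335972/58456841393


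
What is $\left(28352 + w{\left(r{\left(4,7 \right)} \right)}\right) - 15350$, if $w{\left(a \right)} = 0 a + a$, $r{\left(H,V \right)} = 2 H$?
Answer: $13010$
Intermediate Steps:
$w{\left(a \right)} = a$ ($w{\left(a \right)} = 0 + a = a$)
$\left(28352 + w{\left(r{\left(4,7 \right)} \right)}\right) - 15350 = \left(28352 + 2 \cdot 4\right) - 15350 = \left(28352 + 8\right) - 15350 = 28360 - 15350 = 13010$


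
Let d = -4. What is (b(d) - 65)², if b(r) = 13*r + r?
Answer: 14641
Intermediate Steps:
b(r) = 14*r
(b(d) - 65)² = (14*(-4) - 65)² = (-56 - 65)² = (-121)² = 14641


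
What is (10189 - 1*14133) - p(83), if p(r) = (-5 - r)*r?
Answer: 3360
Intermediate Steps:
p(r) = r*(-5 - r)
(10189 - 1*14133) - p(83) = (10189 - 1*14133) - (-1)*83*(5 + 83) = (10189 - 14133) - (-1)*83*88 = -3944 - 1*(-7304) = -3944 + 7304 = 3360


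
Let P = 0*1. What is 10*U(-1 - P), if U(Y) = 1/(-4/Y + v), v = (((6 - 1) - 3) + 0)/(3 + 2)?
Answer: 25/11 ≈ 2.2727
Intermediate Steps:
P = 0
v = ⅖ (v = ((5 - 3) + 0)/5 = (2 + 0)*(⅕) = 2*(⅕) = ⅖ ≈ 0.40000)
U(Y) = 1/(⅖ - 4/Y) (U(Y) = 1/(-4/Y + ⅖) = 1/(⅖ - 4/Y))
10*U(-1 - P) = 10*(5*(-1 - 1*0)/(2*(-10 + (-1 - 1*0)))) = 10*(5*(-1 + 0)/(2*(-10 + (-1 + 0)))) = 10*((5/2)*(-1)/(-10 - 1)) = 10*((5/2)*(-1)/(-11)) = 10*((5/2)*(-1)*(-1/11)) = 10*(5/22) = 25/11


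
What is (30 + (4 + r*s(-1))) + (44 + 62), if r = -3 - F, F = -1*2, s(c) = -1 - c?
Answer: 140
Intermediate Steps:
F = -2
r = -1 (r = -3 - 1*(-2) = -3 + 2 = -1)
(30 + (4 + r*s(-1))) + (44 + 62) = (30 + (4 - (-1 - 1*(-1)))) + (44 + 62) = (30 + (4 - (-1 + 1))) + 106 = (30 + (4 - 1*0)) + 106 = (30 + (4 + 0)) + 106 = (30 + 4) + 106 = 34 + 106 = 140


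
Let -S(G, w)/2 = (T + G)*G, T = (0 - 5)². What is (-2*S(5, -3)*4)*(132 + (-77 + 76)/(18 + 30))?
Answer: 316750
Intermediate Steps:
T = 25 (T = (-5)² = 25)
S(G, w) = -2*G*(25 + G) (S(G, w) = -2*(25 + G)*G = -2*G*(25 + G))
(-2*S(5, -3)*4)*(132 + (-77 + 76)/(18 + 30)) = (-(-4)*5*(25 + 5)*4)*(132 + (-77 + 76)/(18 + 30)) = (-(-4)*5*30*4)*(132 - 1/48) = (-2*(-300)*4)*(132 - 1*1/48) = (600*4)*(132 - 1/48) = 2400*(6335/48) = 316750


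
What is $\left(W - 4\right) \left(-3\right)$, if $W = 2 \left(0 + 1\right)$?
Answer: $6$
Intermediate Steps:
$W = 2$ ($W = 2 \cdot 1 = 2$)
$\left(W - 4\right) \left(-3\right) = \left(2 - 4\right) \left(-3\right) = \left(-2\right) \left(-3\right) = 6$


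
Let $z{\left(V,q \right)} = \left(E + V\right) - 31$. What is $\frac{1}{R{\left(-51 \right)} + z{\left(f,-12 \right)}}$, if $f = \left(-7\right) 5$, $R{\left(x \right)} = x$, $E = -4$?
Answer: $- \frac{1}{121} \approx -0.0082645$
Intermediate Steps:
$f = -35$
$z{\left(V,q \right)} = -35 + V$ ($z{\left(V,q \right)} = \left(-4 + V\right) - 31 = -35 + V$)
$\frac{1}{R{\left(-51 \right)} + z{\left(f,-12 \right)}} = \frac{1}{-51 - 70} = \frac{1}{-121} = - \frac{1}{121}$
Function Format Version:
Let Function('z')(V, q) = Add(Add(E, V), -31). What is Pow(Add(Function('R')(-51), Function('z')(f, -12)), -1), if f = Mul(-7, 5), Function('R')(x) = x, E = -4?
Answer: Rational(-1, 121) ≈ -0.0082645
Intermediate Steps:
f = -35
Function('z')(V, q) = Add(-35, V) (Function('z')(V, q) = Add(Add(-4, V), -31) = Add(-35, V))
Pow(Add(Function('R')(-51), Function('z')(f, -12)), -1) = Pow(Add(-51, Add(-35, -35)), -1) = Pow(Add(-51, -70), -1) = Pow(-121, -1) = Rational(-1, 121)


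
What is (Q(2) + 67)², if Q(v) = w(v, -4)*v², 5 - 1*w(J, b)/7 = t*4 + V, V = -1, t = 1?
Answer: 15129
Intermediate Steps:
w(J, b) = 14 (w(J, b) = 35 - 7*(1*4 - 1) = 35 - 7*(4 - 1) = 35 - 7*3 = 35 - 21 = 14)
Q(v) = 14*v²
(Q(2) + 67)² = (14*2² + 67)² = (14*4 + 67)² = (56 + 67)² = 123² = 15129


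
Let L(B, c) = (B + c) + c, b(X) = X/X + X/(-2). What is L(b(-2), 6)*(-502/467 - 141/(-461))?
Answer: -2318050/215287 ≈ -10.767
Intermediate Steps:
b(X) = 1 - X/2 (b(X) = 1 + X*(-½) = 1 - X/2)
L(B, c) = B + 2*c
L(b(-2), 6)*(-502/467 - 141/(-461)) = ((1 - ½*(-2)) + 2*6)*(-502/467 - 141/(-461)) = ((1 + 1) + 12)*(-502*1/467 - 141*(-1/461)) = (2 + 12)*(-502/467 + 141/461) = 14*(-165575/215287) = -2318050/215287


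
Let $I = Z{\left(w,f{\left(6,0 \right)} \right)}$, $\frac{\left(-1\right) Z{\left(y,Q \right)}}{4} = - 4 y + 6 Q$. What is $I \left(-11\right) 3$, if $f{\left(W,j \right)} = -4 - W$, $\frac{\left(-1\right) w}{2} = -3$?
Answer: $-11088$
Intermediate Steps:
$w = 6$ ($w = \left(-2\right) \left(-3\right) = 6$)
$Z{\left(y,Q \right)} = - 24 Q + 16 y$ ($Z{\left(y,Q \right)} = - 4 \left(- 4 y + 6 Q\right) = - 24 Q + 16 y$)
$I = 336$ ($I = - 24 \left(-4 - 6\right) + 16 \cdot 6 = - 24 \left(-4 - 6\right) + 96 = \left(-24\right) \left(-10\right) + 96 = 240 + 96 = 336$)
$I \left(-11\right) 3 = 336 \left(-11\right) 3 = \left(-3696\right) 3 = -11088$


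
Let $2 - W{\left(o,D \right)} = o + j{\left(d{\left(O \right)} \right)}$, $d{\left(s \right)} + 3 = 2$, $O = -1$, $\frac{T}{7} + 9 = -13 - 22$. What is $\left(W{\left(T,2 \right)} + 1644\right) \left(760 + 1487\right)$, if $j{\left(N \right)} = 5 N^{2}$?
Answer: $4379403$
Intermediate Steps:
$T = -308$ ($T = -63 + 7 \left(-13 - 22\right) = -63 + 7 \left(-35\right) = -63 - 245 = -308$)
$d{\left(s \right)} = -1$ ($d{\left(s \right)} = -3 + 2 = -1$)
$W{\left(o,D \right)} = -3 - o$ ($W{\left(o,D \right)} = 2 - \left(o + 5 \left(-1\right)^{2}\right) = 2 - \left(o + 5 \cdot 1\right) = 2 - \left(o + 5\right) = 2 - \left(5 + o\right) = -3 - o$)
$\left(W{\left(T,2 \right)} + 1644\right) \left(760 + 1487\right) = \left(\left(-3 - -308\right) + 1644\right) \left(760 + 1487\right) = \left(\left(-3 + 308\right) + 1644\right) 2247 = \left(305 + 1644\right) 2247 = 1949 \cdot 2247 = 4379403$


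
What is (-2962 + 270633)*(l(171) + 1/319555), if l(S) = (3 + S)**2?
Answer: 2589676019785451/319555 ≈ 8.1040e+9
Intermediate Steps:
(-2962 + 270633)*(l(171) + 1/319555) = (-2962 + 270633)*((3 + 171)**2 + 1/319555) = 267671*(174**2 + 1/319555) = 267671*(30276 + 1/319555) = 267671*(9674847181/319555) = 2589676019785451/319555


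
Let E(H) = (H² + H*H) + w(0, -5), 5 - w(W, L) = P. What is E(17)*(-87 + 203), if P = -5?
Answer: 68208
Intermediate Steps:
w(W, L) = 10 (w(W, L) = 5 - 1*(-5) = 5 + 5 = 10)
E(H) = 10 + 2*H² (E(H) = (H² + H*H) + 10 = (H² + H²) + 10 = 2*H² + 10 = 10 + 2*H²)
E(17)*(-87 + 203) = (10 + 2*17²)*(-87 + 203) = (10 + 2*289)*116 = (10 + 578)*116 = 588*116 = 68208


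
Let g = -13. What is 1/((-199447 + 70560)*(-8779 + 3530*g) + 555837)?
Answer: 1/7046679240 ≈ 1.4191e-10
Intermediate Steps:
1/((-199447 + 70560)*(-8779 + 3530*g) + 555837) = 1/((-199447 + 70560)*(-8779 + 3530*(-13)) + 555837) = 1/(-128887*(-8779 - 45890) + 555837) = 1/(-128887*(-54669) + 555837) = 1/(7046123403 + 555837) = 1/7046679240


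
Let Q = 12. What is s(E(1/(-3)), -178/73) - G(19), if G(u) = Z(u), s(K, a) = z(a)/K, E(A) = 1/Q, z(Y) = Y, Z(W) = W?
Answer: -3523/73 ≈ -48.260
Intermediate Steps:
E(A) = 1/12
s(K, a) = a/K
G(u) = u
s(E(1/(-3)), -178/73) - G(19) = (-178/73)/(1/12) - 1*19 = -178*1/73*12 - 19 = -178/73*12 - 19 = -2136/73 - 19 = -3523/73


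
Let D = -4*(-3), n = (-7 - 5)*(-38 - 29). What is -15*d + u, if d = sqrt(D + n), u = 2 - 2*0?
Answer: 2 - 60*sqrt(51) ≈ -426.49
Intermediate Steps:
n = 804 (n = -12*(-67) = 804)
D = 12
u = 2 (u = 2 + 0 = 2)
d = 4*sqrt(51) (d = sqrt(12 + 804) = sqrt(816) = 4*sqrt(51) ≈ 28.566)
-15*d + u = -60*sqrt(51) + 2 = 2 - 60*sqrt(51)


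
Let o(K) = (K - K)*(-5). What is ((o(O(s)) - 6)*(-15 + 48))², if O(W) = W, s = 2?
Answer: 39204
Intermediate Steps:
o(K) = 0 (o(K) = 0*(-5) = 0)
((o(O(s)) - 6)*(-15 + 48))² = ((0 - 6)*(-15 + 48))² = (-6*33)² = (-198)² = 39204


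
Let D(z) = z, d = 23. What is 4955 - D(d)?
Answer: 4932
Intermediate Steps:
4955 - D(d) = 4955 - 1*23 = 4955 - 23 = 4932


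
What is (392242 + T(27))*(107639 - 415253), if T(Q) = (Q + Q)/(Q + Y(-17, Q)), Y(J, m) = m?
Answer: -120659438202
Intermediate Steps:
T(Q) = 1 (T(Q) = (Q + Q)/(Q + Q) = (2*Q)/((2*Q)) = (2*Q)*(1/(2*Q)) = 1)
(392242 + T(27))*(107639 - 415253) = (392242 + 1)*(107639 - 415253) = 392243*(-307614) = -120659438202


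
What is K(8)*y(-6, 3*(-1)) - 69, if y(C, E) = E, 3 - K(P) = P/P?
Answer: -75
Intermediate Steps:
K(P) = 2 (K(P) = 3 - P/P = 3 - 1*1 = 3 - 1 = 2)
K(8)*y(-6, 3*(-1)) - 69 = 2*(3*(-1)) - 69 = 2*(-3) - 69 = -6 - 69 = -75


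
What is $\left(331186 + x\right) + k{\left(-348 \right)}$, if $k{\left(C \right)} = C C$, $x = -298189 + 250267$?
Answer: $404368$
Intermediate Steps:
$x = -47922$
$k{\left(C \right)} = C^{2}$
$\left(331186 + x\right) + k{\left(-348 \right)} = \left(331186 - 47922\right) + \left(-348\right)^{2} = 283264 + 121104 = 404368$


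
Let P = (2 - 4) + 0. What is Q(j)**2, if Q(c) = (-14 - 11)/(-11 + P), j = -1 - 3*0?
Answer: 625/169 ≈ 3.6982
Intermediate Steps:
P = -2 (P = -2 + 0 = -2)
j = -1 (j = -1 + 0 = -1)
Q(c) = 25/13 (Q(c) = (-14 - 11)/(-11 - 2) = -25/(-13) = -25*(-1/13) = 25/13)
Q(j)**2 = (25/13)**2 = 625/169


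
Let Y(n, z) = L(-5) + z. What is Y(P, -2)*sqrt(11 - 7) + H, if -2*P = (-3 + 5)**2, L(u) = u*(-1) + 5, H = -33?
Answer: -17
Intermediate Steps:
L(u) = 5 - u (L(u) = -u + 5 = 5 - u)
P = -2 (P = -(-3 + 5)**2/2 = -1/2*2**2 = -1/2*4 = -2)
Y(n, z) = 10 + z (Y(n, z) = (5 - 1*(-5)) + z = (5 + 5) + z = 10 + z)
Y(P, -2)*sqrt(11 - 7) + H = (10 - 2)*sqrt(11 - 7) - 33 = 8*sqrt(4) - 33 = 8*2 - 33 = 16 - 33 = -17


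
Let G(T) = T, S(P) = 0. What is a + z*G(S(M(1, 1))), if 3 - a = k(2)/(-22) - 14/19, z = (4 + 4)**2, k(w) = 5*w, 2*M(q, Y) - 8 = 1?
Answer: 876/209 ≈ 4.1914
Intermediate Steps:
M(q, Y) = 9/2 (M(q, Y) = 4 + (1/2)*1 = 4 + 1/2 = 9/2)
z = 64 (z = 8**2 = 64)
a = 876/209 (a = 3 - ((5*2)/(-22) - 14/19) = 3 - (10*(-1/22) - 14*1/19) = 3 - (-5/11 - 14/19) = 3 - 1*(-249/209) = 3 + 249/209 = 876/209 ≈ 4.1914)
a + z*G(S(M(1, 1))) = 876/209 + 64*0 = 876/209 + 0 = 876/209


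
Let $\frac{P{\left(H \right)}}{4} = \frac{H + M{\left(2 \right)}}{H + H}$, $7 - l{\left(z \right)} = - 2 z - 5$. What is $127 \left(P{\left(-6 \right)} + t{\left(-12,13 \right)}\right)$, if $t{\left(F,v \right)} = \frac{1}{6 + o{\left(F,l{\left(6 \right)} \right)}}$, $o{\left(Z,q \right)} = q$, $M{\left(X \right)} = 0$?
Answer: $\frac{7747}{30} \approx 258.23$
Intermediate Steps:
$l{\left(z \right)} = 12 + 2 z$ ($l{\left(z \right)} = 7 - \left(- 2 z - 5\right) = 7 - \left(-5 - 2 z\right) = 7 + \left(5 + 2 z\right) = 12 + 2 z$)
$t{\left(F,v \right)} = \frac{1}{30}$ ($t{\left(F,v \right)} = \frac{1}{6 + \left(12 + 2 \cdot 6\right)} = \frac{1}{6 + \left(12 + 12\right)} = \frac{1}{6 + 24} = \frac{1}{30}$)
$P{\left(H \right)} = 2$ ($P{\left(H \right)} = 4 \frac{H + 0}{H + H} = 4 \frac{H}{2 H} = 4 H \frac{1}{2 H} = 4 \cdot \frac{1}{2} = 2$)
$127 \left(P{\left(-6 \right)} + t{\left(-12,13 \right)}\right) = 127 \left(2 + \frac{1}{30}\right) = 127 \cdot \frac{61}{30} = \frac{7747}{30}$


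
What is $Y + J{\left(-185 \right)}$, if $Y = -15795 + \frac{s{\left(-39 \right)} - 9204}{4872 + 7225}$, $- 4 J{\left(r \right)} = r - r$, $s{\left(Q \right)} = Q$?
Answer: $- \frac{191081358}{12097} \approx -15796.0$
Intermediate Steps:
$J{\left(r \right)} = 0$ ($J{\left(r \right)} = - \frac{r - r}{4} = \left(- \frac{1}{4}\right) 0 = 0$)
$Y = - \frac{191081358}{12097}$ ($Y = -15795 + \frac{-39 - 9204}{4872 + 7225} = -15795 - \frac{9243}{12097} = - \frac{191081358}{12097} \approx -15796.0$)
$Y + J{\left(-185 \right)} = - \frac{191081358}{12097} + 0 = - \frac{191081358}{12097}$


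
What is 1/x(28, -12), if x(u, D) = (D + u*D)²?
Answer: 1/121104 ≈ 8.2574e-6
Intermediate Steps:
x(u, D) = (D + D*u)²
1/x(28, -12) = 1/((-12)²*(1 + 28)²) = 1/(144*29²) = 1/(144*841) = 1/121104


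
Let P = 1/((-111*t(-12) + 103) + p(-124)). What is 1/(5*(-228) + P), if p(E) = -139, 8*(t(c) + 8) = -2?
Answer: -3519/4011656 ≈ -0.00087719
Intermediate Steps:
t(c) = -33/4 (t(c) = -8 + (⅛)*(-2) = -8 - ¼ = -33/4)
P = 4/3519 (P = 1/((-111*(-33/4) + 103) - 139) = 1/((3663/4 + 103) - 139) = 1/(4075/4 - 139) = 1/(3519/4) = 4/3519 ≈ 0.0011367)
1/(5*(-228) + P) = 1/(5*(-228) + 4/3519) = 1/(-1140 + 4/3519) = 1/(-4011656/3519) = -3519/4011656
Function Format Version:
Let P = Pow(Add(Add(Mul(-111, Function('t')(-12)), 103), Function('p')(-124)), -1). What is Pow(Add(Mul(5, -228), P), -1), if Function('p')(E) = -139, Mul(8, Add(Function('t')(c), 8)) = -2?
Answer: Rational(-3519, 4011656) ≈ -0.00087719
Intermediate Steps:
Function('t')(c) = Rational(-33, 4) (Function('t')(c) = Add(-8, Mul(Rational(1, 8), -2)) = Add(-8, Rational(-1, 4)) = Rational(-33, 4))
P = Rational(4, 3519) (P = Pow(Add(Add(Mul(-111, Rational(-33, 4)), 103), -139), -1) = Pow(Add(Add(Rational(3663, 4), 103), -139), -1) = Pow(Add(Rational(4075, 4), -139), -1) = Pow(Rational(3519, 4), -1) = Rational(4, 3519) ≈ 0.0011367)
Pow(Add(Mul(5, -228), P), -1) = Pow(Add(Mul(5, -228), Rational(4, 3519)), -1) = Pow(Add(-1140, Rational(4, 3519)), -1) = Pow(Rational(-4011656, 3519), -1) = Rational(-3519, 4011656)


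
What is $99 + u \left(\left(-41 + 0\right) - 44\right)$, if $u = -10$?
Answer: $949$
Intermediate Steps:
$99 + u \left(\left(-41 + 0\right) - 44\right) = 99 - 10 \left(\left(-41 + 0\right) - 44\right) = 99 - 10 \left(-41 - 44\right) = 99 - -850 = 99 + 850 = 949$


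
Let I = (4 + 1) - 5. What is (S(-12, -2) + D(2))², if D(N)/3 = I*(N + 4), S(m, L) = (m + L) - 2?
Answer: 256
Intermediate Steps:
I = 0 (I = 5 - 5 = 0)
S(m, L) = -2 + L + m (S(m, L) = (L + m) - 2 = -2 + L + m)
D(N) = 0 (D(N) = 3*(0*(N + 4)) = 3*(0*(4 + N)) = 3*0 = 0)
(S(-12, -2) + D(2))² = ((-2 - 2 - 12) + 0)² = (-16 + 0)² = (-16)² = 256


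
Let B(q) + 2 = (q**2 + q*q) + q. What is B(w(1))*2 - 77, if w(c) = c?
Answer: -75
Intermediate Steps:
B(q) = -2 + q + 2*q**2 (B(q) = -2 + ((q**2 + q*q) + q) = -2 + ((q**2 + q**2) + q) = -2 + (2*q**2 + q) = -2 + (q + 2*q**2) = -2 + q + 2*q**2)
B(w(1))*2 - 77 = (-2 + 1 + 2*1**2)*2 - 77 = (-2 + 1 + 2*1)*2 - 77 = (-2 + 1 + 2)*2 - 77 = 1*2 - 77 = 2 - 77 = -75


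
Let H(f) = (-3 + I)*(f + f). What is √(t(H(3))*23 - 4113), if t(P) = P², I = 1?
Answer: 3*I*√89 ≈ 28.302*I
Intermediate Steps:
H(f) = -4*f (H(f) = (-3 + 1)*(f + f) = -4*f)
√(t(H(3))*23 - 4113) = √((-4*3)²*23 - 4113) = √((-12)²*23 - 4113) = √(144*23 - 4113) = √(3312 - 4113) = √(-801) = 3*I*√89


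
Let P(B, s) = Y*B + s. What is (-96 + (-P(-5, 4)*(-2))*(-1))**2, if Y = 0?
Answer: 10816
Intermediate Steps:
P(B, s) = s (P(B, s) = 0*B + s = 0 + s = s)
(-96 + (-P(-5, 4)*(-2))*(-1))**2 = (-96 + (-1*4*(-2))*(-1))**2 = (-96 - 4*(-2)*(-1))**2 = (-96 + 8*(-1))**2 = (-96 - 8)**2 = (-104)**2 = 10816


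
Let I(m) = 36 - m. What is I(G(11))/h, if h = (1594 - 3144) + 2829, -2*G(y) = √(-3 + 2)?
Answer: 36/1279 + I/2558 ≈ 0.028147 + 0.00039093*I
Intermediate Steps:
G(y) = -I/2 (G(y) = -√(-3 + 2)/2 = -I/2)
h = 1279 (h = -1550 + 2829 = 1279)
I(G(11))/h = (36 - (-1)*I/2)/1279 = (36 + I/2)*(1/1279) = 36/1279 + I/2558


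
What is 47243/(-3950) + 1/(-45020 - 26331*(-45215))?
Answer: -30482463553809/2548647017350 ≈ -11.960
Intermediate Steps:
47243/(-3950) + 1/(-45020 - 26331*(-45215)) = 47243*(-1/3950) - 1/45215/(-71351) = -47243/3950 - 1/71351*(-1/45215) = -47243/3950 + 1/3226135465 = -30482463553809/2548647017350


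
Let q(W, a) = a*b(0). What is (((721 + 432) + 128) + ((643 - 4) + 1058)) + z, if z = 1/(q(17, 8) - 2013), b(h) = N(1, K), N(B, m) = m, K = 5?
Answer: 5875593/1973 ≈ 2978.0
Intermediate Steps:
b(h) = 5
q(W, a) = 5*a (q(W, a) = a*5 = 5*a)
z = -1/1973 (z = 1/(5*8 - 2013) = 1/(40 - 2013) = 1/(-1973) = -1/1973 ≈ -0.00050684)
(((721 + 432) + 128) + ((643 - 4) + 1058)) + z = (((721 + 432) + 128) + ((643 - 4) + 1058)) - 1/1973 = ((1153 + 128) + (639 + 1058)) - 1/1973 = (1281 + 1697) - 1/1973 = 2978 - 1/1973 = 5875593/1973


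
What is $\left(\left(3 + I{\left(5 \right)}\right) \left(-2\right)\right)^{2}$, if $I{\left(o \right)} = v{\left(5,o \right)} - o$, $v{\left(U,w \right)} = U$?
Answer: $36$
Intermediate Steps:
$I{\left(o \right)} = 5 - o$
$\left(\left(3 + I{\left(5 \right)}\right) \left(-2\right)\right)^{2} = \left(\left(3 + \left(5 - 5\right)\right) \left(-2\right)\right)^{2} = \left(\left(3 + 0\right) \left(-2\right)\right)^{2} = \left(3 \left(-2\right)\right)^{2} = \left(-6\right)^{2} = 36$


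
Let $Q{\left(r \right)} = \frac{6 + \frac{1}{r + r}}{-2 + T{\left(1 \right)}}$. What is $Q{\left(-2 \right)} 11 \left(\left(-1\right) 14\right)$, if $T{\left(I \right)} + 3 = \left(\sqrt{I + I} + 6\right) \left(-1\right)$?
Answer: $\frac{2783}{34} - \frac{253 \sqrt{2}}{34} \approx 71.33$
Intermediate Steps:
$T{\left(I \right)} = -9 - \sqrt{2} \sqrt{I}$ ($T{\left(I \right)} = -3 + \left(\sqrt{I + I} + 6\right) \left(-1\right) = -3 + \left(\sqrt{2 I} + 6\right) \left(-1\right) = -3 + \left(\sqrt{2} \sqrt{I} + 6\right) \left(-1\right) = -3 + \left(6 + \sqrt{2} \sqrt{I}\right) \left(-1\right) = -3 - \left(6 + \sqrt{2} \sqrt{I}\right) = -9 - \sqrt{2} \sqrt{I}$)
$Q{\left(r \right)} = \frac{6 + \frac{1}{2 r}}{-11 - \sqrt{2}}$ ($Q{\left(r \right)} = \frac{6 + \frac{1}{r + r}}{-2 - \left(9 + \sqrt{2} \sqrt{1}\right)} = \frac{6 + \frac{1}{2 r}}{-2 - \left(9 + \sqrt{2} \cdot 1\right)} = \frac{6 + \frac{1}{2 r}}{-2 - \left(9 + \sqrt{2}\right)} = \frac{6 + \frac{1}{2 r}}{-11 - \sqrt{2}}$)
$Q{\left(-2 \right)} 11 \left(\left(-1\right) 14\right) = \frac{-1 - -24}{2 \left(-2\right) \left(11 + \sqrt{2}\right)} 11 \left(\left(-1\right) 14\right) = \frac{1}{2} \left(- \frac{1}{2}\right) \frac{1}{11 + \sqrt{2}} \left(-1 + 24\right) 11 \left(-14\right) = \frac{1}{2} \left(- \frac{1}{2}\right) \frac{1}{11 + \sqrt{2}} \cdot 23 \cdot 11 \left(-14\right) = - \frac{23}{4 \left(11 + \sqrt{2}\right)} 11 \left(-14\right) = - \frac{253}{4 \left(11 + \sqrt{2}\right)} \left(-14\right) = \frac{1771}{2 \left(11 + \sqrt{2}\right)}$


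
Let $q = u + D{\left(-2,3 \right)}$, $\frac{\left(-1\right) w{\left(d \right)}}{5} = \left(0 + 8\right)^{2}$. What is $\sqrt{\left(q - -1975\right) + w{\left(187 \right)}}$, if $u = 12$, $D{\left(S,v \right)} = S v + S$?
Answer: $\sqrt{1659} \approx 40.731$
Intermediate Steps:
$D{\left(S,v \right)} = S + S v$
$w{\left(d \right)} = -320$ ($w{\left(d \right)} = - 5 \left(0 + 8\right)^{2} = - 5 \cdot 8^{2} = \left(-5\right) 64 = -320$)
$q = 4$ ($q = 12 - 2 \left(1 + 3\right) = 12 - 8 = 4$)
$\sqrt{\left(q - -1975\right) + w{\left(187 \right)}} = \sqrt{\left(4 - -1975\right) - 320} = \sqrt{\left(4 + 1975\right) - 320} = \sqrt{1979 - 320} = \sqrt{1659}$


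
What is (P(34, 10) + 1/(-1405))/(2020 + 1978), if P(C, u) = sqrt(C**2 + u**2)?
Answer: -1/5617190 + sqrt(314)/1999 ≈ 0.0088643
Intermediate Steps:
(P(34, 10) + 1/(-1405))/(2020 + 1978) = (sqrt(34**2 + 10**2) + 1/(-1405))/(2020 + 1978) = (sqrt(1156 + 100) - 1/1405)/3998 = (sqrt(1256) - 1/1405)*(1/3998) = (2*sqrt(314) - 1/1405)*(1/3998) = (-1/1405 + 2*sqrt(314))*(1/3998) = -1/5617190 + sqrt(314)/1999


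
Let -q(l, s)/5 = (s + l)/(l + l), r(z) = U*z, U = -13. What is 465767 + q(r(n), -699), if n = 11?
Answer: 66602576/143 ≈ 4.6575e+5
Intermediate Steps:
r(z) = -13*z
q(l, s) = -5*(l + s)/(2*l) (q(l, s) = -5*(s + l)/(l + l) = -5*(l + s)/(2*l))
465767 + q(r(n), -699) = 465767 + 5*(-(-13)*11 - 1*(-699))/(2*((-13*11))) = 465767 + (5/2)*(-1*(-143) + 699)/(-143) = 465767 + (5/2)*(-1/143)*(143 + 699) = 465767 + (5/2)*(-1/143)*842 = 465767 - 2105/143 = 66602576/143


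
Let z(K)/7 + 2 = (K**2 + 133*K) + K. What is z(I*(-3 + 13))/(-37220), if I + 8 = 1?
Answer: 15687/18610 ≈ 0.84293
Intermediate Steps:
I = -7 (I = -8 + 1 = -7)
z(K) = -14 + 7*K**2 + 938*K (z(K) = -14 + 7*((K**2 + 133*K) + K) = -14 + 7*(K**2 + 134*K) = -14 + (7*K**2 + 938*K) = -14 + 7*K**2 + 938*K)
z(I*(-3 + 13))/(-37220) = (-14 + 7*(-7*(-3 + 13))**2 + 938*(-7*(-3 + 13)))/(-37220) = (-14 + 7*(-7*10)**2 + 938*(-7*10))*(-1/37220) = (-14 + 7*(-70)**2 + 938*(-70))*(-1/37220) = (-14 + 7*4900 - 65660)*(-1/37220) = (-14 + 34300 - 65660)*(-1/37220) = -31374*(-1/37220) = 15687/18610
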